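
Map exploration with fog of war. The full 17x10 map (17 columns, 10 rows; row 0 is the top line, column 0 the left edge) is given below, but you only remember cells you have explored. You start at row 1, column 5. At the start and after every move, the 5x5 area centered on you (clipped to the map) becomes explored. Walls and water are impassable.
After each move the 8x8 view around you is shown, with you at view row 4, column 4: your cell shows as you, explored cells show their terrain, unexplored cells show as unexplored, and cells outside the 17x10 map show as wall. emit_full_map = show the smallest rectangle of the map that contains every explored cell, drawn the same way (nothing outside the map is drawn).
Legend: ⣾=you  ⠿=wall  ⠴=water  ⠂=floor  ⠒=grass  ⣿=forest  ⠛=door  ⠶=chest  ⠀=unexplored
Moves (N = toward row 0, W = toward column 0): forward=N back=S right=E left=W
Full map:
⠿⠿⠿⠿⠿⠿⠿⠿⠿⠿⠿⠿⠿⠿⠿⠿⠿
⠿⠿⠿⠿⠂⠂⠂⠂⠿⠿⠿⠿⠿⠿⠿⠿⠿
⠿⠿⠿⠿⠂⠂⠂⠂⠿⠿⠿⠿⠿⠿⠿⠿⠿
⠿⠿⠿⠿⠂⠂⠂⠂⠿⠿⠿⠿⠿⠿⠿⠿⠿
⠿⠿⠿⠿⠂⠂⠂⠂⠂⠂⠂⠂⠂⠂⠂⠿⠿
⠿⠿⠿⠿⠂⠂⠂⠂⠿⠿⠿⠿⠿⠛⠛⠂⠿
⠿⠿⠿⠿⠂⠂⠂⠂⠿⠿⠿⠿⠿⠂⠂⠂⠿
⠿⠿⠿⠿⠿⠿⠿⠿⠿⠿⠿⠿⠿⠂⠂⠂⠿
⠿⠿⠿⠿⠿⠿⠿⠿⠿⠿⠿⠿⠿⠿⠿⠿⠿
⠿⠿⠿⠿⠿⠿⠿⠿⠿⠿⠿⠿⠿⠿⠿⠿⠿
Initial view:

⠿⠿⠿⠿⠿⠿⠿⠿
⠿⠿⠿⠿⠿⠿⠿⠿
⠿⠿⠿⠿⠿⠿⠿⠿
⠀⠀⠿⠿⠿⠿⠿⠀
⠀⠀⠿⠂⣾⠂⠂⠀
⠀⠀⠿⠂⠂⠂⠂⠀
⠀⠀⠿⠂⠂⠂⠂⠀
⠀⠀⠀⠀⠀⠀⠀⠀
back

⠿⠿⠿⠿⠿⠿⠿⠿
⠿⠿⠿⠿⠿⠿⠿⠿
⠀⠀⠿⠿⠿⠿⠿⠀
⠀⠀⠿⠂⠂⠂⠂⠀
⠀⠀⠿⠂⣾⠂⠂⠀
⠀⠀⠿⠂⠂⠂⠂⠀
⠀⠀⠿⠂⠂⠂⠂⠀
⠀⠀⠀⠀⠀⠀⠀⠀

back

⠿⠿⠿⠿⠿⠿⠿⠿
⠀⠀⠿⠿⠿⠿⠿⠀
⠀⠀⠿⠂⠂⠂⠂⠀
⠀⠀⠿⠂⠂⠂⠂⠀
⠀⠀⠿⠂⣾⠂⠂⠀
⠀⠀⠿⠂⠂⠂⠂⠀
⠀⠀⠿⠂⠂⠂⠂⠀
⠀⠀⠀⠀⠀⠀⠀⠀

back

⠀⠀⠿⠿⠿⠿⠿⠀
⠀⠀⠿⠂⠂⠂⠂⠀
⠀⠀⠿⠂⠂⠂⠂⠀
⠀⠀⠿⠂⠂⠂⠂⠀
⠀⠀⠿⠂⣾⠂⠂⠀
⠀⠀⠿⠂⠂⠂⠂⠀
⠀⠀⠿⠂⠂⠂⠂⠀
⠀⠀⠀⠀⠀⠀⠀⠀

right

⠀⠿⠿⠿⠿⠿⠀⠀
⠀⠿⠂⠂⠂⠂⠀⠀
⠀⠿⠂⠂⠂⠂⠿⠀
⠀⠿⠂⠂⠂⠂⠿⠀
⠀⠿⠂⠂⣾⠂⠂⠀
⠀⠿⠂⠂⠂⠂⠿⠀
⠀⠿⠂⠂⠂⠂⠿⠀
⠀⠀⠀⠀⠀⠀⠀⠀

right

⠿⠿⠿⠿⠿⠀⠀⠀
⠿⠂⠂⠂⠂⠀⠀⠀
⠿⠂⠂⠂⠂⠿⠿⠀
⠿⠂⠂⠂⠂⠿⠿⠀
⠿⠂⠂⠂⣾⠂⠂⠀
⠿⠂⠂⠂⠂⠿⠿⠀
⠿⠂⠂⠂⠂⠿⠿⠀
⠀⠀⠀⠀⠀⠀⠀⠀

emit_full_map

⠿⠿⠿⠿⠿⠀⠀
⠿⠂⠂⠂⠂⠀⠀
⠿⠂⠂⠂⠂⠿⠿
⠿⠂⠂⠂⠂⠿⠿
⠿⠂⠂⠂⣾⠂⠂
⠿⠂⠂⠂⠂⠿⠿
⠿⠂⠂⠂⠂⠿⠿

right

⠿⠿⠿⠿⠀⠀⠀⠀
⠂⠂⠂⠂⠀⠀⠀⠀
⠂⠂⠂⠂⠿⠿⠿⠀
⠂⠂⠂⠂⠿⠿⠿⠀
⠂⠂⠂⠂⣾⠂⠂⠀
⠂⠂⠂⠂⠿⠿⠿⠀
⠂⠂⠂⠂⠿⠿⠿⠀
⠀⠀⠀⠀⠀⠀⠀⠀

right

⠿⠿⠿⠀⠀⠀⠀⠀
⠂⠂⠂⠀⠀⠀⠀⠀
⠂⠂⠂⠿⠿⠿⠿⠀
⠂⠂⠂⠿⠿⠿⠿⠀
⠂⠂⠂⠂⣾⠂⠂⠀
⠂⠂⠂⠿⠿⠿⠿⠀
⠂⠂⠂⠿⠿⠿⠿⠀
⠀⠀⠀⠀⠀⠀⠀⠀

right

⠿⠿⠀⠀⠀⠀⠀⠀
⠂⠂⠀⠀⠀⠀⠀⠀
⠂⠂⠿⠿⠿⠿⠿⠀
⠂⠂⠿⠿⠿⠿⠿⠀
⠂⠂⠂⠂⣾⠂⠂⠀
⠂⠂⠿⠿⠿⠿⠿⠀
⠂⠂⠿⠿⠿⠿⠿⠀
⠀⠀⠀⠀⠀⠀⠀⠀

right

⠿⠀⠀⠀⠀⠀⠀⠀
⠂⠀⠀⠀⠀⠀⠀⠀
⠂⠿⠿⠿⠿⠿⠿⠀
⠂⠿⠿⠿⠿⠿⠿⠀
⠂⠂⠂⠂⣾⠂⠂⠀
⠂⠿⠿⠿⠿⠿⠛⠀
⠂⠿⠿⠿⠿⠿⠂⠀
⠀⠀⠀⠀⠀⠀⠀⠀

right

⠀⠀⠀⠀⠀⠀⠀⠀
⠀⠀⠀⠀⠀⠀⠀⠀
⠿⠿⠿⠿⠿⠿⠿⠀
⠿⠿⠿⠿⠿⠿⠿⠀
⠂⠂⠂⠂⣾⠂⠂⠀
⠿⠿⠿⠿⠿⠛⠛⠀
⠿⠿⠿⠿⠿⠂⠂⠀
⠀⠀⠀⠀⠀⠀⠀⠀

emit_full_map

⠿⠿⠿⠿⠿⠀⠀⠀⠀⠀⠀⠀
⠿⠂⠂⠂⠂⠀⠀⠀⠀⠀⠀⠀
⠿⠂⠂⠂⠂⠿⠿⠿⠿⠿⠿⠿
⠿⠂⠂⠂⠂⠿⠿⠿⠿⠿⠿⠿
⠿⠂⠂⠂⠂⠂⠂⠂⠂⣾⠂⠂
⠿⠂⠂⠂⠂⠿⠿⠿⠿⠿⠛⠛
⠿⠂⠂⠂⠂⠿⠿⠿⠿⠿⠂⠂

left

⠿⠀⠀⠀⠀⠀⠀⠀
⠂⠀⠀⠀⠀⠀⠀⠀
⠂⠿⠿⠿⠿⠿⠿⠿
⠂⠿⠿⠿⠿⠿⠿⠿
⠂⠂⠂⠂⣾⠂⠂⠂
⠂⠿⠿⠿⠿⠿⠛⠛
⠂⠿⠿⠿⠿⠿⠂⠂
⠀⠀⠀⠀⠀⠀⠀⠀

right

⠀⠀⠀⠀⠀⠀⠀⠀
⠀⠀⠀⠀⠀⠀⠀⠀
⠿⠿⠿⠿⠿⠿⠿⠀
⠿⠿⠿⠿⠿⠿⠿⠀
⠂⠂⠂⠂⣾⠂⠂⠀
⠿⠿⠿⠿⠿⠛⠛⠀
⠿⠿⠿⠿⠿⠂⠂⠀
⠀⠀⠀⠀⠀⠀⠀⠀

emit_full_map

⠿⠿⠿⠿⠿⠀⠀⠀⠀⠀⠀⠀
⠿⠂⠂⠂⠂⠀⠀⠀⠀⠀⠀⠀
⠿⠂⠂⠂⠂⠿⠿⠿⠿⠿⠿⠿
⠿⠂⠂⠂⠂⠿⠿⠿⠿⠿⠿⠿
⠿⠂⠂⠂⠂⠂⠂⠂⠂⣾⠂⠂
⠿⠂⠂⠂⠂⠿⠿⠿⠿⠿⠛⠛
⠿⠂⠂⠂⠂⠿⠿⠿⠿⠿⠂⠂


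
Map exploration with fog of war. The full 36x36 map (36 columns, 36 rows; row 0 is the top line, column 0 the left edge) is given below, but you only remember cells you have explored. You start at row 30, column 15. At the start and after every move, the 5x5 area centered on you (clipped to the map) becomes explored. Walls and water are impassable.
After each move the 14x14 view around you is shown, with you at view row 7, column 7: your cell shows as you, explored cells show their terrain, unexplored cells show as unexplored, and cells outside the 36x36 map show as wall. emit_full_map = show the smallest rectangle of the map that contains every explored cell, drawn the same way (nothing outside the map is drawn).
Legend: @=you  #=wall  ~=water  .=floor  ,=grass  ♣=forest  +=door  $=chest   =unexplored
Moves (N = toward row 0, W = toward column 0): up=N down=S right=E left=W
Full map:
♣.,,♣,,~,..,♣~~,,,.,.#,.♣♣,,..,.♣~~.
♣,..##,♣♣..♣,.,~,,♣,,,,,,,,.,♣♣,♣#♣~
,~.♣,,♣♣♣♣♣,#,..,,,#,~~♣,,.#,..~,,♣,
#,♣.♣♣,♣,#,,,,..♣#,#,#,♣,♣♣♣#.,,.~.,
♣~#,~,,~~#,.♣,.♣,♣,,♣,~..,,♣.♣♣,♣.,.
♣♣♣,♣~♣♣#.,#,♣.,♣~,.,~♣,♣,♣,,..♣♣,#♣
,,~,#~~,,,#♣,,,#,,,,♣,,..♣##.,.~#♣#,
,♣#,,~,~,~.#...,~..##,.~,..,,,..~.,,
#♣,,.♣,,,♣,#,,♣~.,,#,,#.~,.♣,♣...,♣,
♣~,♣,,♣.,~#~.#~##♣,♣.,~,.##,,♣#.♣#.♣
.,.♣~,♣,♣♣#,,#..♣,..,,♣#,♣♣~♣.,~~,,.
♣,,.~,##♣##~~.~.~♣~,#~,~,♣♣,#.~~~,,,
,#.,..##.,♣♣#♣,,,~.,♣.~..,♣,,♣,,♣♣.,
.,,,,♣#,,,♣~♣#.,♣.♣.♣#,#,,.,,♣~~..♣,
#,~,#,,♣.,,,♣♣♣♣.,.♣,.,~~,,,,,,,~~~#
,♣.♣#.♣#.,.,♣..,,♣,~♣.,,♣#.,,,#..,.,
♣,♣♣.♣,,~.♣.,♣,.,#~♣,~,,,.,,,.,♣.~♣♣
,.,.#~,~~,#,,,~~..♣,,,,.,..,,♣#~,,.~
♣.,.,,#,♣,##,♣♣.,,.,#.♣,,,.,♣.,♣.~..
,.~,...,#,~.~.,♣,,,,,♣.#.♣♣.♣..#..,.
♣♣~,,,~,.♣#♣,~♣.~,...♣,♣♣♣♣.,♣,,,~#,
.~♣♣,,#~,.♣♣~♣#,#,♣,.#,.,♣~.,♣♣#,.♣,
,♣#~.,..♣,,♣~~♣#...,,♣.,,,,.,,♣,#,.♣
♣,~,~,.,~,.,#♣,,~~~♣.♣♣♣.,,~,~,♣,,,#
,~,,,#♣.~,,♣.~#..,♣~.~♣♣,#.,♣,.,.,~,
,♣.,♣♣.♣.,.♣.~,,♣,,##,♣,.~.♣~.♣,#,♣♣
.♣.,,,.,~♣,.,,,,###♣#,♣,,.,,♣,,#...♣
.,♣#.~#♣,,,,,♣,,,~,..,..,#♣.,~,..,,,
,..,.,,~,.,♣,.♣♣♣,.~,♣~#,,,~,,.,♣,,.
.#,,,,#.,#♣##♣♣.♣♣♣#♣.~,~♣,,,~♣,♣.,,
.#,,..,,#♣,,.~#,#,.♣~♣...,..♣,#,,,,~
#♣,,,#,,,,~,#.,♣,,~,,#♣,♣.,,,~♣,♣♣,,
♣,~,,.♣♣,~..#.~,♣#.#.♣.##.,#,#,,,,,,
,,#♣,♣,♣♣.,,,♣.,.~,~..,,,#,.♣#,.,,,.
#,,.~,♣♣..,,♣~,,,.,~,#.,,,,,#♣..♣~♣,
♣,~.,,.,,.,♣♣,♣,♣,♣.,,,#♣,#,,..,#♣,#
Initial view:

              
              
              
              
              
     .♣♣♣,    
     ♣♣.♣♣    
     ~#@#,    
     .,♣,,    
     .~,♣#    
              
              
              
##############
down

              
              
              
              
     .♣♣♣,    
     ♣♣.♣♣    
     ~#,#,    
     .,@,,    
     .~,♣#    
     ♣.,.~    
              
              
##############
##############

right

              
              
              
              
    .♣♣♣,     
    ♣♣.♣♣♣    
    ~#,#,.    
    .,♣@,~    
    .~,♣#.    
    ♣.,.~,    
              
              
##############
##############

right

              
              
              
              
   .♣♣♣,      
   ♣♣.♣♣♣#    
   ~#,#,.♣    
   .,♣,@~,    
   .~,♣#.#    
   ♣.,.~,~    
              
              
##############
##############

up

              
              
              
              
              
   .♣♣♣,.~    
   ♣♣.♣♣♣#    
   ~#,#@.♣    
   .,♣,,~,    
   .~,♣#.#    
   ♣.,.~,~    
              
              
##############

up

              
              
              
              
              
     ,,~,.    
   .♣♣♣,.~    
   ♣♣.♣@♣#    
   ~#,#,.♣    
   .,♣,,~,    
   .~,♣#.#    
   ♣.,.~,~    
              
              

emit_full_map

  ,,~,.
.♣♣♣,.~
♣♣.♣@♣#
~#,#,.♣
.,♣,,~,
.~,♣#.#
♣.,.~,~

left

              
              
              
              
              
     ,,,~,.   
    .♣♣♣,.~   
    ♣♣.@♣♣#   
    ~#,#,.♣   
    .,♣,,~,   
    .~,♣#.#   
    ♣.,.~,~   
              
              

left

              
              
              
              
              
     ♣,,,~,.  
     .♣♣♣,.~  
     ♣♣@♣♣♣#  
     ~#,#,.♣  
     .,♣,,~,  
     .~,♣#.#  
     ♣.,.~,~  
              
              

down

              
              
              
              
     ♣,,,~,.  
     .♣♣♣,.~  
     ♣♣.♣♣♣#  
     ~#@#,.♣  
     .,♣,,~,  
     .~,♣#.#  
     ♣.,.~,~  
              
              
##############

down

              
              
              
     ♣,,,~,.  
     .♣♣♣,.~  
     ♣♣.♣♣♣#  
     ~#,#,.♣  
     .,@,,~,  
     .~,♣#.#  
     ♣.,.~,~  
              
              
##############
##############

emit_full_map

♣,,,~,.
.♣♣♣,.~
♣♣.♣♣♣#
~#,#,.♣
.,@,,~,
.~,♣#.#
♣.,.~,~

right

              
              
              
    ♣,,,~,.   
    .♣♣♣,.~   
    ♣♣.♣♣♣#   
    ~#,#,.♣   
    .,♣@,~,   
    .~,♣#.#   
    ♣.,.~,~   
              
              
##############
##############

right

              
              
              
   ♣,,,~,.    
   .♣♣♣,.~    
   ♣♣.♣♣♣#    
   ~#,#,.♣    
   .,♣,@~,    
   .~,♣#.#    
   ♣.,.~,~    
              
              
##############
##############

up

              
              
              
              
   ♣,,,~,.    
   .♣♣♣,.~    
   ♣♣.♣♣♣#    
   ~#,#@.♣    
   .,♣,,~,    
   .~,♣#.#    
   ♣.,.~,~    
              
              
##############

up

              
              
              
              
              
   ♣,,,~,.    
   .♣♣♣,.~    
   ♣♣.♣@♣#    
   ~#,#,.♣    
   .,♣,,~,    
   .~,♣#.#    
   ♣.,.~,~    
              
              

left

              
              
              
              
              
    ♣,,,~,.   
    .♣♣♣,.~   
    ♣♣.@♣♣#   
    ~#,#,.♣   
    .,♣,,~,   
    .~,♣#.#   
    ♣.,.~,~   
              
              

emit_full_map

♣,,,~,.
.♣♣♣,.~
♣♣.@♣♣#
~#,#,.♣
.,♣,,~,
.~,♣#.#
♣.,.~,~

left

              
              
              
              
              
     ♣,,,~,.  
     .♣♣♣,.~  
     ♣♣@♣♣♣#  
     ~#,#,.♣  
     .,♣,,~,  
     .~,♣#.#  
     ♣.,.~,~  
              
              

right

              
              
              
              
              
    ♣,,,~,.   
    .♣♣♣,.~   
    ♣♣.@♣♣#   
    ~#,#,.♣   
    .,♣,,~,   
    .~,♣#.#   
    ♣.,.~,~   
              
              

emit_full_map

♣,,,~,.
.♣♣♣,.~
♣♣.@♣♣#
~#,#,.♣
.,♣,,~,
.~,♣#.#
♣.,.~,~


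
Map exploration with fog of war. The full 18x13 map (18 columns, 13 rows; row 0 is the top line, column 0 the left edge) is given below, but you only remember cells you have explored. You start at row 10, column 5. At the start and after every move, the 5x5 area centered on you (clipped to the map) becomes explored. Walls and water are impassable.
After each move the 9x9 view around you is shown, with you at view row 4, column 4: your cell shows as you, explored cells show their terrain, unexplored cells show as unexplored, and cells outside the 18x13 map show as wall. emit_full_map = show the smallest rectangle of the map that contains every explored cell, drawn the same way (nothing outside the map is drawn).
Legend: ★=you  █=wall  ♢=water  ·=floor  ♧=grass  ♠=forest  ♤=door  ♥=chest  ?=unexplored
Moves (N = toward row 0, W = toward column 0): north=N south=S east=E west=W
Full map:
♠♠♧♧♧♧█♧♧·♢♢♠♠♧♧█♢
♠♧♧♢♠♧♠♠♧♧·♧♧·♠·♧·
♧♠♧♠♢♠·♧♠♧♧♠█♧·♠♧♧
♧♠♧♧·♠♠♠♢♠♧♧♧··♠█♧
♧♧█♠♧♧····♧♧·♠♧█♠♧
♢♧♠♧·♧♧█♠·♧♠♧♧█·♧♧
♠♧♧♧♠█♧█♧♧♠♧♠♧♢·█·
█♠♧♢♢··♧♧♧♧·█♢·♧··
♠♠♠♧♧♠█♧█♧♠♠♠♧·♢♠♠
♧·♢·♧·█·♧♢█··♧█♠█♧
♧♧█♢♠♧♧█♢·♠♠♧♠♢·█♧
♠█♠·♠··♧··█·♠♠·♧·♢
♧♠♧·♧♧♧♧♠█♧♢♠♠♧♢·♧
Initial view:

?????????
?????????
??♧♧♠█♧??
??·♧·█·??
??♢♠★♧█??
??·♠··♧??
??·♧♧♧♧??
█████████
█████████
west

?????????
?????????
??♠♧♧♠█♧?
??♢·♧·█·?
??█♢★♧♧█?
??♠·♠··♧?
??♧·♧♧♧♧?
█████████
█████████

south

?????????
??♠♧♧♠█♧?
??♢·♧·█·?
??█♢♠♧♧█?
??♠·★··♧?
??♧·♧♧♧♧?
█████████
█████████
█████████

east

?????????
?♠♧♧♠█♧??
?♢·♧·█·??
?█♢♠♧♧█??
?♠·♠★·♧??
?♧·♧♧♧♧??
█████████
█████████
█████████

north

?????????
?????????
?♠♧♧♠█♧??
?♢·♧·█·??
?█♢♠★♧█??
?♠·♠··♧??
?♧·♧♧♧♧??
█████████
█████████

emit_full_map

♠♧♧♠█♧
♢·♧·█·
█♢♠★♧█
♠·♠··♧
♧·♧♧♧♧

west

?????????
?????????
??♠♧♧♠█♧?
??♢·♧·█·?
??█♢★♧♧█?
??♠·♠··♧?
??♧·♧♧♧♧?
█████████
█████████

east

?????????
?????????
?♠♧♧♠█♧??
?♢·♧·█·??
?█♢♠★♧█??
?♠·♠··♧??
?♧·♧♧♧♧??
█████████
█████████

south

?????????
?♠♧♧♠█♧??
?♢·♧·█·??
?█♢♠♧♧█??
?♠·♠★·♧??
?♧·♧♧♧♧??
█████████
█████████
█████████

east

?????????
♠♧♧♠█♧???
♢·♧·█·♧??
█♢♠♧♧█♢??
♠·♠·★♧·??
♧·♧♧♧♧♠??
█████████
█████████
█████████

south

♠♧♧♠█♧???
♢·♧·█·♧??
█♢♠♧♧█♢??
♠·♠··♧·??
♧·♧♧★♧♠??
█████████
█████████
█████████
█████████

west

?♠♧♧♠█♧??
?♢·♧·█·♧?
?█♢♠♧♧█♢?
?♠·♠··♧·?
?♧·♧★♧♧♠?
█████████
█████████
█████████
█████████

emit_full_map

♠♧♧♠█♧?
♢·♧·█·♧
█♢♠♧♧█♢
♠·♠··♧·
♧·♧★♧♧♠

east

♠♧♧♠█♧???
♢·♧·█·♧??
█♢♠♧♧█♢??
♠·♠··♧·??
♧·♧♧★♧♠??
█████████
█████████
█████████
█████████

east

♧♧♠█♧????
·♧·█·♧???
♢♠♧♧█♢·??
·♠··♧··??
·♧♧♧★♠█??
█████████
█████████
█████████
█████████

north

?????????
♧♧♠█♧????
·♧·█·♧♢??
♢♠♧♧█♢·??
·♠··★··??
·♧♧♧♧♠█??
█████████
█████████
█████████

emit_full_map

♠♧♧♠█♧??
♢·♧·█·♧♢
█♢♠♧♧█♢·
♠·♠··★··
♧·♧♧♧♧♠█


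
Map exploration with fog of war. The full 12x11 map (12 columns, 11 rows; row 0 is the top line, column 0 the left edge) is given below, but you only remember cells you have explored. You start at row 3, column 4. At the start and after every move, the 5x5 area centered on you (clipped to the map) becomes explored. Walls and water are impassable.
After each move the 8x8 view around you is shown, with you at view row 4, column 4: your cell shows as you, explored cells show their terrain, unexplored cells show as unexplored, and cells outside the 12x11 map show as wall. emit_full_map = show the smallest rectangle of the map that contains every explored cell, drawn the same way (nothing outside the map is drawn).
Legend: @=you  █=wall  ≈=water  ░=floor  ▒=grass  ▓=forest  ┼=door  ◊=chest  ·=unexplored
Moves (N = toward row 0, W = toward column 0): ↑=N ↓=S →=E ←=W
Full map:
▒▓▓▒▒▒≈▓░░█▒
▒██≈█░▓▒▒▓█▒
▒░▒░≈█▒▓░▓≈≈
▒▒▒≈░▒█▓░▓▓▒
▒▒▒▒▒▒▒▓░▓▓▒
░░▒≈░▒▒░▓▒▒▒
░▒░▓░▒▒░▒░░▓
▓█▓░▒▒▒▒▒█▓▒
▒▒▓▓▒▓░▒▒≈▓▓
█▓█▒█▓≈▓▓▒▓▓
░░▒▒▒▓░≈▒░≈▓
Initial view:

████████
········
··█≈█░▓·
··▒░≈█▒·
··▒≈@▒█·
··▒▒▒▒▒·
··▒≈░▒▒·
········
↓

········
··█≈█░▓·
··▒░≈█▒·
··▒≈░▒█·
··▒▒@▒▒·
··▒≈░▒▒·
··░▓░▒▒·
········

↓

··█≈█░▓·
··▒░≈█▒·
··▒≈░▒█·
··▒▒▒▒▒·
··▒≈@▒▒·
··░▓░▒▒·
··▓░▒▒▒·
········

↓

··▒░≈█▒·
··▒≈░▒█·
··▒▒▒▒▒·
··▒≈░▒▒·
··░▓@▒▒·
··▓░▒▒▒·
··▓▓▒▓░·
········

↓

··▒≈░▒█·
··▒▒▒▒▒·
··▒≈░▒▒·
··░▓░▒▒·
··▓░@▒▒·
··▓▓▒▓░·
··█▒█▓≈·
········

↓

··▒▒▒▒▒·
··▒≈░▒▒·
··░▓░▒▒·
··▓░▒▒▒·
··▓▓@▓░·
··█▒█▓≈·
··▒▒▒▓░·
████████

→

·▒▒▒▒▒··
·▒≈░▒▒··
·░▓░▒▒░·
·▓░▒▒▒▒·
·▓▓▒@░▒·
·█▒█▓≈▓·
·▒▒▒▓░≈·
████████

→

▒▒▒▒▒···
▒≈░▒▒···
░▓░▒▒░▒·
▓░▒▒▒▒▒·
▓▓▒▓@▒▒·
█▒█▓≈▓▓·
▒▒▒▓░≈▒·
████████

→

▒▒▒▒····
≈░▒▒····
▓░▒▒░▒░·
░▒▒▒▒▒█·
▓▒▓░@▒≈·
▒█▓≈▓▓▒·
▒▒▓░≈▒░·
████████

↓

≈░▒▒····
▓░▒▒░▒░·
░▒▒▒▒▒█·
▓▒▓░▒▒≈·
▒█▓≈@▓▒·
▒▒▓░≈▒░·
████████
████████

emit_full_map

█≈█░▓···
▒░≈█▒···
▒≈░▒█···
▒▒▒▒▒···
▒≈░▒▒···
░▓░▒▒░▒░
▓░▒▒▒▒▒█
▓▓▒▓░▒▒≈
█▒█▓≈@▓▒
▒▒▒▓░≈▒░


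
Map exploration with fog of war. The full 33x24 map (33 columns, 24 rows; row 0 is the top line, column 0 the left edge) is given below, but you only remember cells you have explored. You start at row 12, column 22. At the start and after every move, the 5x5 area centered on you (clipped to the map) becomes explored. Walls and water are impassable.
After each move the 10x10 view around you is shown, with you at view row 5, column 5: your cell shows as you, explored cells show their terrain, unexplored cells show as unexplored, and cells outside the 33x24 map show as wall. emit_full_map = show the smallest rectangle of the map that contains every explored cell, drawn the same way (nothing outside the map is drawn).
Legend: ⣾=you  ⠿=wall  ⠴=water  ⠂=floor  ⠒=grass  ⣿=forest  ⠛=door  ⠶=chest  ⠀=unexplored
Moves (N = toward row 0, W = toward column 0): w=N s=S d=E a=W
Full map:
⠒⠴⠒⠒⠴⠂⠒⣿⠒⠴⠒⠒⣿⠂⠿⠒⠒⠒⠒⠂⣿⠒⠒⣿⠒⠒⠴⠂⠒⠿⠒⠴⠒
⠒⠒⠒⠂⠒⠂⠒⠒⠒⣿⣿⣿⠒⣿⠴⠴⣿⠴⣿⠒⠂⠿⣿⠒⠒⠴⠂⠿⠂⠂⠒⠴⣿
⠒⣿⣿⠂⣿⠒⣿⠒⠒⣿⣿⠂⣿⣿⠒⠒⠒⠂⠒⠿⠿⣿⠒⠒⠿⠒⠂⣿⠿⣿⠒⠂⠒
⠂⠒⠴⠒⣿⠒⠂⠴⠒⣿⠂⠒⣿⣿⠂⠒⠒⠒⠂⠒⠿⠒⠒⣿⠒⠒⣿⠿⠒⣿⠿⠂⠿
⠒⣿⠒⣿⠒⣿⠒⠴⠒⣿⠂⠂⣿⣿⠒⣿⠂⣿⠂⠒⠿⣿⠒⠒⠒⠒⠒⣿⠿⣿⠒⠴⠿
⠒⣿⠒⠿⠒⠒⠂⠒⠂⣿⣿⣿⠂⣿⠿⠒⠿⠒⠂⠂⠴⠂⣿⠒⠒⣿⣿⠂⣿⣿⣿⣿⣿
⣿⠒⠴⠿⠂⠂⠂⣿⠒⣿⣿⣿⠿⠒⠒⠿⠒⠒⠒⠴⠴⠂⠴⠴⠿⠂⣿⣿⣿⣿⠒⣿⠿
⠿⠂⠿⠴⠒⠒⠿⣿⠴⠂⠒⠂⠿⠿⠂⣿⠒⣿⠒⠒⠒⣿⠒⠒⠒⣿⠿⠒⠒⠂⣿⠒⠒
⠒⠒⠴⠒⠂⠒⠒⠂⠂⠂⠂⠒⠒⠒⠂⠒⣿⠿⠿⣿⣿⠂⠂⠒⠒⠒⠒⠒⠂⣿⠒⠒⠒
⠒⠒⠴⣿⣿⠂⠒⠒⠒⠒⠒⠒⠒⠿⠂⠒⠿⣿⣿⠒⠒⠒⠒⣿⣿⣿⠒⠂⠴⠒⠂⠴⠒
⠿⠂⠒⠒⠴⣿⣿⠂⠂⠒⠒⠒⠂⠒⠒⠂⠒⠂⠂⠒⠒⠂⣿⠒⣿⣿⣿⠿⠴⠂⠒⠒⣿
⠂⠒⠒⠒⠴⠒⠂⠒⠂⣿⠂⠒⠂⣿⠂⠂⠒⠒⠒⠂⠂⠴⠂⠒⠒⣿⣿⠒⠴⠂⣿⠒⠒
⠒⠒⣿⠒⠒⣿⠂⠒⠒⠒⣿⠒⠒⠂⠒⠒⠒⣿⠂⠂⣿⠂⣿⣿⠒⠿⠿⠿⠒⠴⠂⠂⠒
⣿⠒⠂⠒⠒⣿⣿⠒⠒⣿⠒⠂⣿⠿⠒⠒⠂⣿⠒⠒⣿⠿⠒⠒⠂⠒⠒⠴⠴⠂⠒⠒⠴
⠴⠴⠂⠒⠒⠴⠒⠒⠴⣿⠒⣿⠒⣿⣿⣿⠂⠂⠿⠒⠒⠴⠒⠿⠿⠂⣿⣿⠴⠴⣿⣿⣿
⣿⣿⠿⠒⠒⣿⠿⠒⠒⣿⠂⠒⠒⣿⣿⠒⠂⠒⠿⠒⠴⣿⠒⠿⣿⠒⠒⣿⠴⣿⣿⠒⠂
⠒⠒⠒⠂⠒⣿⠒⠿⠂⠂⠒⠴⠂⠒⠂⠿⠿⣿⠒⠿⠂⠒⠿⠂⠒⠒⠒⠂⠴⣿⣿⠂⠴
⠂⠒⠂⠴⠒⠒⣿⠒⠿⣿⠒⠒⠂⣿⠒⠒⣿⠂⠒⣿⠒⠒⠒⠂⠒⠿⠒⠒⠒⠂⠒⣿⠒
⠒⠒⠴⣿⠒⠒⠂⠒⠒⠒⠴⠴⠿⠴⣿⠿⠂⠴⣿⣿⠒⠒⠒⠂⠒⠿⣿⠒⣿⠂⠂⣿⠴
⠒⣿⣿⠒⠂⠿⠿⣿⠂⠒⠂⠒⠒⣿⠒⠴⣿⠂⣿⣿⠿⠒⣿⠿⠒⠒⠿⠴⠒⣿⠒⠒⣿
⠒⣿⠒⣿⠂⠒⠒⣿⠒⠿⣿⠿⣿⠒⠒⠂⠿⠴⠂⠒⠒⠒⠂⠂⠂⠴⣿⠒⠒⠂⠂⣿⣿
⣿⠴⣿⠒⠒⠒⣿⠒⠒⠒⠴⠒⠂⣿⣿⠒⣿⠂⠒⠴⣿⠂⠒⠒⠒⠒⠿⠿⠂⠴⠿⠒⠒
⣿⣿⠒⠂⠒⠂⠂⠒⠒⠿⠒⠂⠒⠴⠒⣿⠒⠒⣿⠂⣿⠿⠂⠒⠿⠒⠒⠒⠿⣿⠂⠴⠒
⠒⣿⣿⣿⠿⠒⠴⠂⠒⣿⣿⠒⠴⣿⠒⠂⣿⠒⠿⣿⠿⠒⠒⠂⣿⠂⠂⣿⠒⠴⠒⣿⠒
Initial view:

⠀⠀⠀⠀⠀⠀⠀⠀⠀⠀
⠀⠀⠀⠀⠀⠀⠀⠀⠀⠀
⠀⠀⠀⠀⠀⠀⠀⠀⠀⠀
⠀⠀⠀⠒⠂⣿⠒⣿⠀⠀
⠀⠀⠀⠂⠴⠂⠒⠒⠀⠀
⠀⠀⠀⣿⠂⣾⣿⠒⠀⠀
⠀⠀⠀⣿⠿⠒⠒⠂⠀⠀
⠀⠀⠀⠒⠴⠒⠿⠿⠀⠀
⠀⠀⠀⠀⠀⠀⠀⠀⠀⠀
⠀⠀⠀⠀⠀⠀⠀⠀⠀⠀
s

⠀⠀⠀⠀⠀⠀⠀⠀⠀⠀
⠀⠀⠀⠀⠀⠀⠀⠀⠀⠀
⠀⠀⠀⠒⠂⣿⠒⣿⠀⠀
⠀⠀⠀⠂⠴⠂⠒⠒⠀⠀
⠀⠀⠀⣿⠂⣿⣿⠒⠀⠀
⠀⠀⠀⣿⠿⣾⠒⠂⠀⠀
⠀⠀⠀⠒⠴⠒⠿⠿⠀⠀
⠀⠀⠀⠴⣿⠒⠿⣿⠀⠀
⠀⠀⠀⠀⠀⠀⠀⠀⠀⠀
⠀⠀⠀⠀⠀⠀⠀⠀⠀⠀

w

⠀⠀⠀⠀⠀⠀⠀⠀⠀⠀
⠀⠀⠀⠀⠀⠀⠀⠀⠀⠀
⠀⠀⠀⠀⠀⠀⠀⠀⠀⠀
⠀⠀⠀⠒⠂⣿⠒⣿⠀⠀
⠀⠀⠀⠂⠴⠂⠒⠒⠀⠀
⠀⠀⠀⣿⠂⣾⣿⠒⠀⠀
⠀⠀⠀⣿⠿⠒⠒⠂⠀⠀
⠀⠀⠀⠒⠴⠒⠿⠿⠀⠀
⠀⠀⠀⠴⣿⠒⠿⣿⠀⠀
⠀⠀⠀⠀⠀⠀⠀⠀⠀⠀

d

⠀⠀⠀⠀⠀⠀⠀⠀⠀⠀
⠀⠀⠀⠀⠀⠀⠀⠀⠀⠀
⠀⠀⠀⠀⠀⠀⠀⠀⠀⠀
⠀⠀⠒⠂⣿⠒⣿⣿⠀⠀
⠀⠀⠂⠴⠂⠒⠒⣿⠀⠀
⠀⠀⣿⠂⣿⣾⠒⠿⠀⠀
⠀⠀⣿⠿⠒⠒⠂⠒⠀⠀
⠀⠀⠒⠴⠒⠿⠿⠂⠀⠀
⠀⠀⠴⣿⠒⠿⣿⠀⠀⠀
⠀⠀⠀⠀⠀⠀⠀⠀⠀⠀

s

⠀⠀⠀⠀⠀⠀⠀⠀⠀⠀
⠀⠀⠀⠀⠀⠀⠀⠀⠀⠀
⠀⠀⠒⠂⣿⠒⣿⣿⠀⠀
⠀⠀⠂⠴⠂⠒⠒⣿⠀⠀
⠀⠀⣿⠂⣿⣿⠒⠿⠀⠀
⠀⠀⣿⠿⠒⣾⠂⠒⠀⠀
⠀⠀⠒⠴⠒⠿⠿⠂⠀⠀
⠀⠀⠴⣿⠒⠿⣿⠒⠀⠀
⠀⠀⠀⠀⠀⠀⠀⠀⠀⠀
⠀⠀⠀⠀⠀⠀⠀⠀⠀⠀

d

⠀⠀⠀⠀⠀⠀⠀⠀⠀⠀
⠀⠀⠀⠀⠀⠀⠀⠀⠀⠀
⠀⠒⠂⣿⠒⣿⣿⠀⠀⠀
⠀⠂⠴⠂⠒⠒⣿⣿⠀⠀
⠀⣿⠂⣿⣿⠒⠿⠿⠀⠀
⠀⣿⠿⠒⠒⣾⠒⠒⠀⠀
⠀⠒⠴⠒⠿⠿⠂⣿⠀⠀
⠀⠴⣿⠒⠿⣿⠒⠒⠀⠀
⠀⠀⠀⠀⠀⠀⠀⠀⠀⠀
⠀⠀⠀⠀⠀⠀⠀⠀⠀⠀

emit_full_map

⠒⠂⣿⠒⣿⣿⠀
⠂⠴⠂⠒⠒⣿⣿
⣿⠂⣿⣿⠒⠿⠿
⣿⠿⠒⠒⣾⠒⠒
⠒⠴⠒⠿⠿⠂⣿
⠴⣿⠒⠿⣿⠒⠒

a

⠀⠀⠀⠀⠀⠀⠀⠀⠀⠀
⠀⠀⠀⠀⠀⠀⠀⠀⠀⠀
⠀⠀⠒⠂⣿⠒⣿⣿⠀⠀
⠀⠀⠂⠴⠂⠒⠒⣿⣿⠀
⠀⠀⣿⠂⣿⣿⠒⠿⠿⠀
⠀⠀⣿⠿⠒⣾⠂⠒⠒⠀
⠀⠀⠒⠴⠒⠿⠿⠂⣿⠀
⠀⠀⠴⣿⠒⠿⣿⠒⠒⠀
⠀⠀⠀⠀⠀⠀⠀⠀⠀⠀
⠀⠀⠀⠀⠀⠀⠀⠀⠀⠀

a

⠀⠀⠀⠀⠀⠀⠀⠀⠀⠀
⠀⠀⠀⠀⠀⠀⠀⠀⠀⠀
⠀⠀⠀⠒⠂⣿⠒⣿⣿⠀
⠀⠀⠀⠂⠴⠂⠒⠒⣿⣿
⠀⠀⠀⣿⠂⣿⣿⠒⠿⠿
⠀⠀⠀⣿⠿⣾⠒⠂⠒⠒
⠀⠀⠀⠒⠴⠒⠿⠿⠂⣿
⠀⠀⠀⠴⣿⠒⠿⣿⠒⠒
⠀⠀⠀⠀⠀⠀⠀⠀⠀⠀
⠀⠀⠀⠀⠀⠀⠀⠀⠀⠀

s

⠀⠀⠀⠀⠀⠀⠀⠀⠀⠀
⠀⠀⠀⠒⠂⣿⠒⣿⣿⠀
⠀⠀⠀⠂⠴⠂⠒⠒⣿⣿
⠀⠀⠀⣿⠂⣿⣿⠒⠿⠿
⠀⠀⠀⣿⠿⠒⠒⠂⠒⠒
⠀⠀⠀⠒⠴⣾⠿⠿⠂⣿
⠀⠀⠀⠴⣿⠒⠿⣿⠒⠒
⠀⠀⠀⠂⠒⠿⠂⠒⠀⠀
⠀⠀⠀⠀⠀⠀⠀⠀⠀⠀
⠀⠀⠀⠀⠀⠀⠀⠀⠀⠀

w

⠀⠀⠀⠀⠀⠀⠀⠀⠀⠀
⠀⠀⠀⠀⠀⠀⠀⠀⠀⠀
⠀⠀⠀⠒⠂⣿⠒⣿⣿⠀
⠀⠀⠀⠂⠴⠂⠒⠒⣿⣿
⠀⠀⠀⣿⠂⣿⣿⠒⠿⠿
⠀⠀⠀⣿⠿⣾⠒⠂⠒⠒
⠀⠀⠀⠒⠴⠒⠿⠿⠂⣿
⠀⠀⠀⠴⣿⠒⠿⣿⠒⠒
⠀⠀⠀⠂⠒⠿⠂⠒⠀⠀
⠀⠀⠀⠀⠀⠀⠀⠀⠀⠀

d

⠀⠀⠀⠀⠀⠀⠀⠀⠀⠀
⠀⠀⠀⠀⠀⠀⠀⠀⠀⠀
⠀⠀⠒⠂⣿⠒⣿⣿⠀⠀
⠀⠀⠂⠴⠂⠒⠒⣿⣿⠀
⠀⠀⣿⠂⣿⣿⠒⠿⠿⠀
⠀⠀⣿⠿⠒⣾⠂⠒⠒⠀
⠀⠀⠒⠴⠒⠿⠿⠂⣿⠀
⠀⠀⠴⣿⠒⠿⣿⠒⠒⠀
⠀⠀⠂⠒⠿⠂⠒⠀⠀⠀
⠀⠀⠀⠀⠀⠀⠀⠀⠀⠀

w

⠀⠀⠀⠀⠀⠀⠀⠀⠀⠀
⠀⠀⠀⠀⠀⠀⠀⠀⠀⠀
⠀⠀⠀⠀⠀⠀⠀⠀⠀⠀
⠀⠀⠒⠂⣿⠒⣿⣿⠀⠀
⠀⠀⠂⠴⠂⠒⠒⣿⣿⠀
⠀⠀⣿⠂⣿⣾⠒⠿⠿⠀
⠀⠀⣿⠿⠒⠒⠂⠒⠒⠀
⠀⠀⠒⠴⠒⠿⠿⠂⣿⠀
⠀⠀⠴⣿⠒⠿⣿⠒⠒⠀
⠀⠀⠂⠒⠿⠂⠒⠀⠀⠀

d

⠀⠀⠀⠀⠀⠀⠀⠀⠀⠀
⠀⠀⠀⠀⠀⠀⠀⠀⠀⠀
⠀⠀⠀⠀⠀⠀⠀⠀⠀⠀
⠀⠒⠂⣿⠒⣿⣿⣿⠀⠀
⠀⠂⠴⠂⠒⠒⣿⣿⠀⠀
⠀⣿⠂⣿⣿⣾⠿⠿⠀⠀
⠀⣿⠿⠒⠒⠂⠒⠒⠀⠀
⠀⠒⠴⠒⠿⠿⠂⣿⠀⠀
⠀⠴⣿⠒⠿⣿⠒⠒⠀⠀
⠀⠂⠒⠿⠂⠒⠀⠀⠀⠀

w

⠀⠀⠀⠀⠀⠀⠀⠀⠀⠀
⠀⠀⠀⠀⠀⠀⠀⠀⠀⠀
⠀⠀⠀⠀⠀⠀⠀⠀⠀⠀
⠀⠀⠀⠒⣿⣿⣿⠒⠀⠀
⠀⠒⠂⣿⠒⣿⣿⣿⠀⠀
⠀⠂⠴⠂⠒⣾⣿⣿⠀⠀
⠀⣿⠂⣿⣿⠒⠿⠿⠀⠀
⠀⣿⠿⠒⠒⠂⠒⠒⠀⠀
⠀⠒⠴⠒⠿⠿⠂⣿⠀⠀
⠀⠴⣿⠒⠿⣿⠒⠒⠀⠀

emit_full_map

⠀⠀⠒⣿⣿⣿⠒
⠒⠂⣿⠒⣿⣿⣿
⠂⠴⠂⠒⣾⣿⣿
⣿⠂⣿⣿⠒⠿⠿
⣿⠿⠒⠒⠂⠒⠒
⠒⠴⠒⠿⠿⠂⣿
⠴⣿⠒⠿⣿⠒⠒
⠂⠒⠿⠂⠒⠀⠀

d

⠀⠀⠀⠀⠀⠀⠀⠀⠀⠀
⠀⠀⠀⠀⠀⠀⠀⠀⠀⠀
⠀⠀⠀⠀⠀⠀⠀⠀⠀⠀
⠀⠀⠒⣿⣿⣿⠒⠂⠀⠀
⠒⠂⣿⠒⣿⣿⣿⠿⠀⠀
⠂⠴⠂⠒⠒⣾⣿⠒⠀⠀
⣿⠂⣿⣿⠒⠿⠿⠿⠀⠀
⣿⠿⠒⠒⠂⠒⠒⠴⠀⠀
⠒⠴⠒⠿⠿⠂⣿⠀⠀⠀
⠴⣿⠒⠿⣿⠒⠒⠀⠀⠀

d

⠀⠀⠀⠀⠀⠀⠀⠀⠀⠀
⠀⠀⠀⠀⠀⠀⠀⠀⠀⠀
⠀⠀⠀⠀⠀⠀⠀⠀⠀⠀
⠀⠒⣿⣿⣿⠒⠂⠴⠀⠀
⠂⣿⠒⣿⣿⣿⠿⠴⠀⠀
⠴⠂⠒⠒⣿⣾⠒⠴⠀⠀
⠂⣿⣿⠒⠿⠿⠿⠒⠀⠀
⠿⠒⠒⠂⠒⠒⠴⠴⠀⠀
⠴⠒⠿⠿⠂⣿⠀⠀⠀⠀
⣿⠒⠿⣿⠒⠒⠀⠀⠀⠀

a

⠀⠀⠀⠀⠀⠀⠀⠀⠀⠀
⠀⠀⠀⠀⠀⠀⠀⠀⠀⠀
⠀⠀⠀⠀⠀⠀⠀⠀⠀⠀
⠀⠀⠒⣿⣿⣿⠒⠂⠴⠀
⠒⠂⣿⠒⣿⣿⣿⠿⠴⠀
⠂⠴⠂⠒⠒⣾⣿⠒⠴⠀
⣿⠂⣿⣿⠒⠿⠿⠿⠒⠀
⣿⠿⠒⠒⠂⠒⠒⠴⠴⠀
⠒⠴⠒⠿⠿⠂⣿⠀⠀⠀
⠴⣿⠒⠿⣿⠒⠒⠀⠀⠀

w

⠀⠀⠀⠀⠀⠀⠀⠀⠀⠀
⠀⠀⠀⠀⠀⠀⠀⠀⠀⠀
⠀⠀⠀⠀⠀⠀⠀⠀⠀⠀
⠀⠀⠀⠒⠒⠒⠒⠒⠀⠀
⠀⠀⠒⣿⣿⣿⠒⠂⠴⠀
⠒⠂⣿⠒⣿⣾⣿⠿⠴⠀
⠂⠴⠂⠒⠒⣿⣿⠒⠴⠀
⣿⠂⣿⣿⠒⠿⠿⠿⠒⠀
⣿⠿⠒⠒⠂⠒⠒⠴⠴⠀
⠒⠴⠒⠿⠿⠂⣿⠀⠀⠀

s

⠀⠀⠀⠀⠀⠀⠀⠀⠀⠀
⠀⠀⠀⠀⠀⠀⠀⠀⠀⠀
⠀⠀⠀⠒⠒⠒⠒⠒⠀⠀
⠀⠀⠒⣿⣿⣿⠒⠂⠴⠀
⠒⠂⣿⠒⣿⣿⣿⠿⠴⠀
⠂⠴⠂⠒⠒⣾⣿⠒⠴⠀
⣿⠂⣿⣿⠒⠿⠿⠿⠒⠀
⣿⠿⠒⠒⠂⠒⠒⠴⠴⠀
⠒⠴⠒⠿⠿⠂⣿⠀⠀⠀
⠴⣿⠒⠿⣿⠒⠒⠀⠀⠀

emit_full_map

⠀⠀⠀⠒⠒⠒⠒⠒⠀
⠀⠀⠒⣿⣿⣿⠒⠂⠴
⠒⠂⣿⠒⣿⣿⣿⠿⠴
⠂⠴⠂⠒⠒⣾⣿⠒⠴
⣿⠂⣿⣿⠒⠿⠿⠿⠒
⣿⠿⠒⠒⠂⠒⠒⠴⠴
⠒⠴⠒⠿⠿⠂⣿⠀⠀
⠴⣿⠒⠿⣿⠒⠒⠀⠀
⠂⠒⠿⠂⠒⠀⠀⠀⠀

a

⠀⠀⠀⠀⠀⠀⠀⠀⠀⠀
⠀⠀⠀⠀⠀⠀⠀⠀⠀⠀
⠀⠀⠀⠀⠒⠒⠒⠒⠒⠀
⠀⠀⠀⠒⣿⣿⣿⠒⠂⠴
⠀⠒⠂⣿⠒⣿⣿⣿⠿⠴
⠀⠂⠴⠂⠒⣾⣿⣿⠒⠴
⠀⣿⠂⣿⣿⠒⠿⠿⠿⠒
⠀⣿⠿⠒⠒⠂⠒⠒⠴⠴
⠀⠒⠴⠒⠿⠿⠂⣿⠀⠀
⠀⠴⣿⠒⠿⣿⠒⠒⠀⠀

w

⠀⠀⠀⠀⠀⠀⠀⠀⠀⠀
⠀⠀⠀⠀⠀⠀⠀⠀⠀⠀
⠀⠀⠀⠀⠀⠀⠀⠀⠀⠀
⠀⠀⠀⠂⠒⠒⠒⠒⠒⠀
⠀⠀⠀⠒⣿⣿⣿⠒⠂⠴
⠀⠒⠂⣿⠒⣾⣿⣿⠿⠴
⠀⠂⠴⠂⠒⠒⣿⣿⠒⠴
⠀⣿⠂⣿⣿⠒⠿⠿⠿⠒
⠀⣿⠿⠒⠒⠂⠒⠒⠴⠴
⠀⠒⠴⠒⠿⠿⠂⣿⠀⠀

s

⠀⠀⠀⠀⠀⠀⠀⠀⠀⠀
⠀⠀⠀⠀⠀⠀⠀⠀⠀⠀
⠀⠀⠀⠂⠒⠒⠒⠒⠒⠀
⠀⠀⠀⠒⣿⣿⣿⠒⠂⠴
⠀⠒⠂⣿⠒⣿⣿⣿⠿⠴
⠀⠂⠴⠂⠒⣾⣿⣿⠒⠴
⠀⣿⠂⣿⣿⠒⠿⠿⠿⠒
⠀⣿⠿⠒⠒⠂⠒⠒⠴⠴
⠀⠒⠴⠒⠿⠿⠂⣿⠀⠀
⠀⠴⣿⠒⠿⣿⠒⠒⠀⠀

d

⠀⠀⠀⠀⠀⠀⠀⠀⠀⠀
⠀⠀⠀⠀⠀⠀⠀⠀⠀⠀
⠀⠀⠂⠒⠒⠒⠒⠒⠀⠀
⠀⠀⠒⣿⣿⣿⠒⠂⠴⠀
⠒⠂⣿⠒⣿⣿⣿⠿⠴⠀
⠂⠴⠂⠒⠒⣾⣿⠒⠴⠀
⣿⠂⣿⣿⠒⠿⠿⠿⠒⠀
⣿⠿⠒⠒⠂⠒⠒⠴⠴⠀
⠒⠴⠒⠿⠿⠂⣿⠀⠀⠀
⠴⣿⠒⠿⣿⠒⠒⠀⠀⠀

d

⠀⠀⠀⠀⠀⠀⠀⠀⠀⠀
⠀⠀⠀⠀⠀⠀⠀⠀⠀⠀
⠀⠂⠒⠒⠒⠒⠒⠀⠀⠀
⠀⠒⣿⣿⣿⠒⠂⠴⠀⠀
⠂⣿⠒⣿⣿⣿⠿⠴⠀⠀
⠴⠂⠒⠒⣿⣾⠒⠴⠀⠀
⠂⣿⣿⠒⠿⠿⠿⠒⠀⠀
⠿⠒⠒⠂⠒⠒⠴⠴⠀⠀
⠴⠒⠿⠿⠂⣿⠀⠀⠀⠀
⣿⠒⠿⣿⠒⠒⠀⠀⠀⠀

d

⠀⠀⠀⠀⠀⠀⠀⠀⠀⠀
⠀⠀⠀⠀⠀⠀⠀⠀⠀⠀
⠂⠒⠒⠒⠒⠒⠀⠀⠀⠀
⠒⣿⣿⣿⠒⠂⠴⠒⠀⠀
⣿⠒⣿⣿⣿⠿⠴⠂⠀⠀
⠂⠒⠒⣿⣿⣾⠴⠂⠀⠀
⣿⣿⠒⠿⠿⠿⠒⠴⠀⠀
⠒⠒⠂⠒⠒⠴⠴⠂⠀⠀
⠒⠿⠿⠂⣿⠀⠀⠀⠀⠀
⠒⠿⣿⠒⠒⠀⠀⠀⠀⠀

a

⠀⠀⠀⠀⠀⠀⠀⠀⠀⠀
⠀⠀⠀⠀⠀⠀⠀⠀⠀⠀
⠀⠂⠒⠒⠒⠒⠒⠀⠀⠀
⠀⠒⣿⣿⣿⠒⠂⠴⠒⠀
⠂⣿⠒⣿⣿⣿⠿⠴⠂⠀
⠴⠂⠒⠒⣿⣾⠒⠴⠂⠀
⠂⣿⣿⠒⠿⠿⠿⠒⠴⠀
⠿⠒⠒⠂⠒⠒⠴⠴⠂⠀
⠴⠒⠿⠿⠂⣿⠀⠀⠀⠀
⣿⠒⠿⣿⠒⠒⠀⠀⠀⠀

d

⠀⠀⠀⠀⠀⠀⠀⠀⠀⠀
⠀⠀⠀⠀⠀⠀⠀⠀⠀⠀
⠂⠒⠒⠒⠒⠒⠀⠀⠀⠀
⠒⣿⣿⣿⠒⠂⠴⠒⠀⠀
⣿⠒⣿⣿⣿⠿⠴⠂⠀⠀
⠂⠒⠒⣿⣿⣾⠴⠂⠀⠀
⣿⣿⠒⠿⠿⠿⠒⠴⠀⠀
⠒⠒⠂⠒⠒⠴⠴⠂⠀⠀
⠒⠿⠿⠂⣿⠀⠀⠀⠀⠀
⠒⠿⣿⠒⠒⠀⠀⠀⠀⠀

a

⠀⠀⠀⠀⠀⠀⠀⠀⠀⠀
⠀⠀⠀⠀⠀⠀⠀⠀⠀⠀
⠀⠂⠒⠒⠒⠒⠒⠀⠀⠀
⠀⠒⣿⣿⣿⠒⠂⠴⠒⠀
⠂⣿⠒⣿⣿⣿⠿⠴⠂⠀
⠴⠂⠒⠒⣿⣾⠒⠴⠂⠀
⠂⣿⣿⠒⠿⠿⠿⠒⠴⠀
⠿⠒⠒⠂⠒⠒⠴⠴⠂⠀
⠴⠒⠿⠿⠂⣿⠀⠀⠀⠀
⣿⠒⠿⣿⠒⠒⠀⠀⠀⠀

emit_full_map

⠀⠀⠂⠒⠒⠒⠒⠒⠀⠀
⠀⠀⠒⣿⣿⣿⠒⠂⠴⠒
⠒⠂⣿⠒⣿⣿⣿⠿⠴⠂
⠂⠴⠂⠒⠒⣿⣾⠒⠴⠂
⣿⠂⣿⣿⠒⠿⠿⠿⠒⠴
⣿⠿⠒⠒⠂⠒⠒⠴⠴⠂
⠒⠴⠒⠿⠿⠂⣿⠀⠀⠀
⠴⣿⠒⠿⣿⠒⠒⠀⠀⠀
⠂⠒⠿⠂⠒⠀⠀⠀⠀⠀

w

⠀⠀⠀⠀⠀⠀⠀⠀⠀⠀
⠀⠀⠀⠀⠀⠀⠀⠀⠀⠀
⠀⠀⠀⠀⠀⠀⠀⠀⠀⠀
⠀⠂⠒⠒⠒⠒⠒⠂⠀⠀
⠀⠒⣿⣿⣿⠒⠂⠴⠒⠀
⠂⣿⠒⣿⣿⣾⠿⠴⠂⠀
⠴⠂⠒⠒⣿⣿⠒⠴⠂⠀
⠂⣿⣿⠒⠿⠿⠿⠒⠴⠀
⠿⠒⠒⠂⠒⠒⠴⠴⠂⠀
⠴⠒⠿⠿⠂⣿⠀⠀⠀⠀

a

⠀⠀⠀⠀⠀⠀⠀⠀⠀⠀
⠀⠀⠀⠀⠀⠀⠀⠀⠀⠀
⠀⠀⠀⠀⠀⠀⠀⠀⠀⠀
⠀⠀⠂⠒⠒⠒⠒⠒⠂⠀
⠀⠀⠒⣿⣿⣿⠒⠂⠴⠒
⠒⠂⣿⠒⣿⣾⣿⠿⠴⠂
⠂⠴⠂⠒⠒⣿⣿⠒⠴⠂
⣿⠂⣿⣿⠒⠿⠿⠿⠒⠴
⣿⠿⠒⠒⠂⠒⠒⠴⠴⠂
⠒⠴⠒⠿⠿⠂⣿⠀⠀⠀

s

⠀⠀⠀⠀⠀⠀⠀⠀⠀⠀
⠀⠀⠀⠀⠀⠀⠀⠀⠀⠀
⠀⠀⠂⠒⠒⠒⠒⠒⠂⠀
⠀⠀⠒⣿⣿⣿⠒⠂⠴⠒
⠒⠂⣿⠒⣿⣿⣿⠿⠴⠂
⠂⠴⠂⠒⠒⣾⣿⠒⠴⠂
⣿⠂⣿⣿⠒⠿⠿⠿⠒⠴
⣿⠿⠒⠒⠂⠒⠒⠴⠴⠂
⠒⠴⠒⠿⠿⠂⣿⠀⠀⠀
⠴⣿⠒⠿⣿⠒⠒⠀⠀⠀

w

⠀⠀⠀⠀⠀⠀⠀⠀⠀⠀
⠀⠀⠀⠀⠀⠀⠀⠀⠀⠀
⠀⠀⠀⠀⠀⠀⠀⠀⠀⠀
⠀⠀⠂⠒⠒⠒⠒⠒⠂⠀
⠀⠀⠒⣿⣿⣿⠒⠂⠴⠒
⠒⠂⣿⠒⣿⣾⣿⠿⠴⠂
⠂⠴⠂⠒⠒⣿⣿⠒⠴⠂
⣿⠂⣿⣿⠒⠿⠿⠿⠒⠴
⣿⠿⠒⠒⠂⠒⠒⠴⠴⠂
⠒⠴⠒⠿⠿⠂⣿⠀⠀⠀

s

⠀⠀⠀⠀⠀⠀⠀⠀⠀⠀
⠀⠀⠀⠀⠀⠀⠀⠀⠀⠀
⠀⠀⠂⠒⠒⠒⠒⠒⠂⠀
⠀⠀⠒⣿⣿⣿⠒⠂⠴⠒
⠒⠂⣿⠒⣿⣿⣿⠿⠴⠂
⠂⠴⠂⠒⠒⣾⣿⠒⠴⠂
⣿⠂⣿⣿⠒⠿⠿⠿⠒⠴
⣿⠿⠒⠒⠂⠒⠒⠴⠴⠂
⠒⠴⠒⠿⠿⠂⣿⠀⠀⠀
⠴⣿⠒⠿⣿⠒⠒⠀⠀⠀

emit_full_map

⠀⠀⠂⠒⠒⠒⠒⠒⠂⠀
⠀⠀⠒⣿⣿⣿⠒⠂⠴⠒
⠒⠂⣿⠒⣿⣿⣿⠿⠴⠂
⠂⠴⠂⠒⠒⣾⣿⠒⠴⠂
⣿⠂⣿⣿⠒⠿⠿⠿⠒⠴
⣿⠿⠒⠒⠂⠒⠒⠴⠴⠂
⠒⠴⠒⠿⠿⠂⣿⠀⠀⠀
⠴⣿⠒⠿⣿⠒⠒⠀⠀⠀
⠂⠒⠿⠂⠒⠀⠀⠀⠀⠀


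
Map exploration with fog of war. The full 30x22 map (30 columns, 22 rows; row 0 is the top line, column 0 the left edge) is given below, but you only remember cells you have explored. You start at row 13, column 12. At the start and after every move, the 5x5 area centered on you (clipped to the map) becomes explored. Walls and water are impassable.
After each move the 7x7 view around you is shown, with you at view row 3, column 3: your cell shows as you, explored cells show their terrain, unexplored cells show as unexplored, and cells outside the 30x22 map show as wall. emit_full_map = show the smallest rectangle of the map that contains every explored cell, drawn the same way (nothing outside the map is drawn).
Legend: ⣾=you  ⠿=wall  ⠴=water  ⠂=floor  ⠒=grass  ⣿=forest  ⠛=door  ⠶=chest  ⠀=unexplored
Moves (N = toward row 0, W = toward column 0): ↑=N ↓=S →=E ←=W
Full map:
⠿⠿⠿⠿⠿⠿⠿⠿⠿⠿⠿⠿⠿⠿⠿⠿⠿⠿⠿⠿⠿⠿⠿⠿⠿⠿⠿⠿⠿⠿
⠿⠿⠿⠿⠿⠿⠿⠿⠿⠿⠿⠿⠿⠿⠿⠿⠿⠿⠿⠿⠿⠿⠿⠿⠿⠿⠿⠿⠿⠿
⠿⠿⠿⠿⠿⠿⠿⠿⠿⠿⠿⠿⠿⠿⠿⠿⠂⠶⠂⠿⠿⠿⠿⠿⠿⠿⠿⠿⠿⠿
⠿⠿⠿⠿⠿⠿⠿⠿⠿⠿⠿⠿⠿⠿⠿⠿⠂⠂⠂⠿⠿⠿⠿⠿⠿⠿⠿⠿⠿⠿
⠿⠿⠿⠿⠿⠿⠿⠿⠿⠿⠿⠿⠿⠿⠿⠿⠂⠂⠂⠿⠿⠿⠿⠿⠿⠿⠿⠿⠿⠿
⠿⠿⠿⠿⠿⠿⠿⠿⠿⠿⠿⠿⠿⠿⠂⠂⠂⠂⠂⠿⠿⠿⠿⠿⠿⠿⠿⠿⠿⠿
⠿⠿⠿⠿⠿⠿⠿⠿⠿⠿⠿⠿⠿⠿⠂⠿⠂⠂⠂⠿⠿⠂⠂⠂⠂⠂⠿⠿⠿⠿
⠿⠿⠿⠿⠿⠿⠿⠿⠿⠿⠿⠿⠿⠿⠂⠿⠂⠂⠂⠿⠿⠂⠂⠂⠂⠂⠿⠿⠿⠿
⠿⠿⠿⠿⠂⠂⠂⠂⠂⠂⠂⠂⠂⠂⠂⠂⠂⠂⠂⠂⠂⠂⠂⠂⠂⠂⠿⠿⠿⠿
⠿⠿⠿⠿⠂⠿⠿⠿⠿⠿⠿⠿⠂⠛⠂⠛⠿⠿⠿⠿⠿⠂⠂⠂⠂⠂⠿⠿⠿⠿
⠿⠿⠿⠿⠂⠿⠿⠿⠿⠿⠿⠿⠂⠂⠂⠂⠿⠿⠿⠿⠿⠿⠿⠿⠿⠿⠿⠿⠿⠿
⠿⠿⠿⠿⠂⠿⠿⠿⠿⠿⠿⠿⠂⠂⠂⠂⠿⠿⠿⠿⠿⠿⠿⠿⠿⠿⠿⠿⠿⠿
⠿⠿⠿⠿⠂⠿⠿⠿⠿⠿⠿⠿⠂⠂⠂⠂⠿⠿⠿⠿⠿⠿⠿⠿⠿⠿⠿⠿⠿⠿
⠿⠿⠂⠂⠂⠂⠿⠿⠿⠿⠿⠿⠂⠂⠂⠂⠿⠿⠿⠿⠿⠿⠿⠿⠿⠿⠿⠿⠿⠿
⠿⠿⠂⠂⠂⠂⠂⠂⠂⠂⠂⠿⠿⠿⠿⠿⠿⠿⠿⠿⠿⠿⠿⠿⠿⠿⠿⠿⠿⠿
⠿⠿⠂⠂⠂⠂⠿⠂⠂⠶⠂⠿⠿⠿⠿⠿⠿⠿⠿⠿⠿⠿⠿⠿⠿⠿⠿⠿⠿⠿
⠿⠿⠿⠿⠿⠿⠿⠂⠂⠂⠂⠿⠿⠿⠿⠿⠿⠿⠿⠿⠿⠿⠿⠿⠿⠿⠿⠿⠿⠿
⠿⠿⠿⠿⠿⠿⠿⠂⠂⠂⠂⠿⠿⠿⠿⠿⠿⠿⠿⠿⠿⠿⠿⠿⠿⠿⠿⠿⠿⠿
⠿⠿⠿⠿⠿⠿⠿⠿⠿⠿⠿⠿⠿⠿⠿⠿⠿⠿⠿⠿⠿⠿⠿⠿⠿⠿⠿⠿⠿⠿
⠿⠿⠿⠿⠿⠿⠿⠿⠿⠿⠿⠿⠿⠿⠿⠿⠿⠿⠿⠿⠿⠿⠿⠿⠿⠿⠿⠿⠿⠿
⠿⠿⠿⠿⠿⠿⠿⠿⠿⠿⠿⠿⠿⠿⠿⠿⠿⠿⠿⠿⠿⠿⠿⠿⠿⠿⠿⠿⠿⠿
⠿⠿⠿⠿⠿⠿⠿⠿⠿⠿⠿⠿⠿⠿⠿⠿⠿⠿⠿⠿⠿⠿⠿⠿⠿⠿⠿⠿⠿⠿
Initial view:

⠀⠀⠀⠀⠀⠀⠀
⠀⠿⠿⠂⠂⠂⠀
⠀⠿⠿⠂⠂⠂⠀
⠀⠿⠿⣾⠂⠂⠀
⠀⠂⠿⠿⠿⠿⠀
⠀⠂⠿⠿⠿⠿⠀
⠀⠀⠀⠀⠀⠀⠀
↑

⠀⠀⠀⠀⠀⠀⠀
⠀⠿⠿⠂⠂⠂⠀
⠀⠿⠿⠂⠂⠂⠀
⠀⠿⠿⣾⠂⠂⠀
⠀⠿⠿⠂⠂⠂⠀
⠀⠂⠿⠿⠿⠿⠀
⠀⠂⠿⠿⠿⠿⠀

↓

⠀⠿⠿⠂⠂⠂⠀
⠀⠿⠿⠂⠂⠂⠀
⠀⠿⠿⠂⠂⠂⠀
⠀⠿⠿⣾⠂⠂⠀
⠀⠂⠿⠿⠿⠿⠀
⠀⠂⠿⠿⠿⠿⠀
⠀⠀⠀⠀⠀⠀⠀

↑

⠀⠀⠀⠀⠀⠀⠀
⠀⠿⠿⠂⠂⠂⠀
⠀⠿⠿⠂⠂⠂⠀
⠀⠿⠿⣾⠂⠂⠀
⠀⠿⠿⠂⠂⠂⠀
⠀⠂⠿⠿⠿⠿⠀
⠀⠂⠿⠿⠿⠿⠀

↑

⠀⠀⠀⠀⠀⠀⠀
⠀⠿⠿⠂⠛⠂⠀
⠀⠿⠿⠂⠂⠂⠀
⠀⠿⠿⣾⠂⠂⠀
⠀⠿⠿⠂⠂⠂⠀
⠀⠿⠿⠂⠂⠂⠀
⠀⠂⠿⠿⠿⠿⠀

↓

⠀⠿⠿⠂⠛⠂⠀
⠀⠿⠿⠂⠂⠂⠀
⠀⠿⠿⠂⠂⠂⠀
⠀⠿⠿⣾⠂⠂⠀
⠀⠿⠿⠂⠂⠂⠀
⠀⠂⠿⠿⠿⠿⠀
⠀⠂⠿⠿⠿⠿⠀

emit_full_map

⠿⠿⠂⠛⠂
⠿⠿⠂⠂⠂
⠿⠿⠂⠂⠂
⠿⠿⣾⠂⠂
⠿⠿⠂⠂⠂
⠂⠿⠿⠿⠿
⠂⠿⠿⠿⠿

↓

⠀⠿⠿⠂⠂⠂⠀
⠀⠿⠿⠂⠂⠂⠀
⠀⠿⠿⠂⠂⠂⠀
⠀⠿⠿⣾⠂⠂⠀
⠀⠂⠿⠿⠿⠿⠀
⠀⠂⠿⠿⠿⠿⠀
⠀⠀⠀⠀⠀⠀⠀

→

⠿⠿⠂⠂⠂⠀⠀
⠿⠿⠂⠂⠂⠂⠀
⠿⠿⠂⠂⠂⠂⠀
⠿⠿⠂⣾⠂⠂⠀
⠂⠿⠿⠿⠿⠿⠀
⠂⠿⠿⠿⠿⠿⠀
⠀⠀⠀⠀⠀⠀⠀

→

⠿⠂⠂⠂⠀⠀⠀
⠿⠂⠂⠂⠂⠿⠀
⠿⠂⠂⠂⠂⠿⠀
⠿⠂⠂⣾⠂⠿⠀
⠿⠿⠿⠿⠿⠿⠀
⠿⠿⠿⠿⠿⠿⠀
⠀⠀⠀⠀⠀⠀⠀

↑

⠿⠂⠛⠂⠀⠀⠀
⠿⠂⠂⠂⠂⠿⠀
⠿⠂⠂⠂⠂⠿⠀
⠿⠂⠂⣾⠂⠿⠀
⠿⠂⠂⠂⠂⠿⠀
⠿⠿⠿⠿⠿⠿⠀
⠿⠿⠿⠿⠿⠿⠀

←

⠿⠿⠂⠛⠂⠀⠀
⠿⠿⠂⠂⠂⠂⠿
⠿⠿⠂⠂⠂⠂⠿
⠿⠿⠂⣾⠂⠂⠿
⠿⠿⠂⠂⠂⠂⠿
⠂⠿⠿⠿⠿⠿⠿
⠂⠿⠿⠿⠿⠿⠿

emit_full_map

⠿⠿⠂⠛⠂⠀⠀
⠿⠿⠂⠂⠂⠂⠿
⠿⠿⠂⠂⠂⠂⠿
⠿⠿⠂⣾⠂⠂⠿
⠿⠿⠂⠂⠂⠂⠿
⠂⠿⠿⠿⠿⠿⠿
⠂⠿⠿⠿⠿⠿⠿

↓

⠿⠿⠂⠂⠂⠂⠿
⠿⠿⠂⠂⠂⠂⠿
⠿⠿⠂⠂⠂⠂⠿
⠿⠿⠂⣾⠂⠂⠿
⠂⠿⠿⠿⠿⠿⠿
⠂⠿⠿⠿⠿⠿⠿
⠀⠀⠀⠀⠀⠀⠀

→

⠿⠂⠂⠂⠂⠿⠀
⠿⠂⠂⠂⠂⠿⠀
⠿⠂⠂⠂⠂⠿⠀
⠿⠂⠂⣾⠂⠿⠀
⠿⠿⠿⠿⠿⠿⠀
⠿⠿⠿⠿⠿⠿⠀
⠀⠀⠀⠀⠀⠀⠀

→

⠂⠂⠂⠂⠿⠀⠀
⠂⠂⠂⠂⠿⠿⠀
⠂⠂⠂⠂⠿⠿⠀
⠂⠂⠂⣾⠿⠿⠀
⠿⠿⠿⠿⠿⠿⠀
⠿⠿⠿⠿⠿⠿⠀
⠀⠀⠀⠀⠀⠀⠀

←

⠿⠂⠂⠂⠂⠿⠀
⠿⠂⠂⠂⠂⠿⠿
⠿⠂⠂⠂⠂⠿⠿
⠿⠂⠂⣾⠂⠿⠿
⠿⠿⠿⠿⠿⠿⠿
⠿⠿⠿⠿⠿⠿⠿
⠀⠀⠀⠀⠀⠀⠀

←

⠿⠿⠂⠂⠂⠂⠿
⠿⠿⠂⠂⠂⠂⠿
⠿⠿⠂⠂⠂⠂⠿
⠿⠿⠂⣾⠂⠂⠿
⠂⠿⠿⠿⠿⠿⠿
⠂⠿⠿⠿⠿⠿⠿
⠀⠀⠀⠀⠀⠀⠀
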